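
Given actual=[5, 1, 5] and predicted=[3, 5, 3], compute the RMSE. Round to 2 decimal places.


MSE = 8.0000. RMSE = sqrt(8.0000) = 2.83.

2.83


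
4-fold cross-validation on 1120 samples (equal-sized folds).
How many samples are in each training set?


Each validation fold has 1120/4 = 280 samples. Training set = 1120 - 280 = 840.

840


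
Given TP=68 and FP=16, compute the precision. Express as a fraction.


Precision = TP / (TP + FP) = 68 / 84 = 17/21.

17/21


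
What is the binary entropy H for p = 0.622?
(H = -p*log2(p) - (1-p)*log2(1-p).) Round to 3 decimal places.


H = -0.622*log2(0.622) - 0.378*log2(0.378) = 0.957.

0.957


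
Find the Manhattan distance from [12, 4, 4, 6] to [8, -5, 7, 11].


d = sum of absolute differences: |12-8|=4 + |4--5|=9 + |4-7|=3 + |6-11|=5 = 21.

21


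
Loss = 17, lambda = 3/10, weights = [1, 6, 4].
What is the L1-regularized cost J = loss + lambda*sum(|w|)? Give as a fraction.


L1 norm = sum(|w|) = 11. J = 17 + 3/10 * 11 = 203/10.

203/10


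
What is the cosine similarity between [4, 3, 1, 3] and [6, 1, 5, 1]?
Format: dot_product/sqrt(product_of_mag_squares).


dot = 35. |a|^2 = 35, |b|^2 = 63. cos = 35/sqrt(2205).

35/sqrt(2205)


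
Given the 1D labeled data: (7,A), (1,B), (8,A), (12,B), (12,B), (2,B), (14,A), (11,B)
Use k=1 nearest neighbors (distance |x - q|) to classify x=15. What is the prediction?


Distances: |7-15|=8, |1-15|=14, |8-15|=7, |12-15|=3, |12-15|=3, |2-15|=13, |14-15|=1, |11-15|=4. 1 nearest: (14,A). Counts: {'A': 1}. Majority class: A.

A


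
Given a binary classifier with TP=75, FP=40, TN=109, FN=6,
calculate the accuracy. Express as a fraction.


Accuracy = (TP + TN) / (TP + TN + FP + FN) = (75 + 109) / 230 = 4/5.

4/5


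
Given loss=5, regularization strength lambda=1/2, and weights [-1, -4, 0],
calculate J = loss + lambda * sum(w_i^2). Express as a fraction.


L2 sq norm = sum(w^2) = 17. J = 5 + 1/2 * 17 = 27/2.

27/2


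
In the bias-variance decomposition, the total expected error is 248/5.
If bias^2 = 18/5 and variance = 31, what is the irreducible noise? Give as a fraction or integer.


Total error = bias^2 + variance + irreducible noise. So irreducible noise = 248/5 - 18/5 - 31 = 15.

15


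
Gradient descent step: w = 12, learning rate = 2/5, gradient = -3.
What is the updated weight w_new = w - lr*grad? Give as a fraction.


w_new = 12 - 2/5 * -3 = 12 - -6/5 = 66/5.

66/5


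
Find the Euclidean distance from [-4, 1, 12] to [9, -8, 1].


d = sqrt(sum of squared differences). (-4-9)^2=169, (1--8)^2=81, (12-1)^2=121. Sum = 371.

sqrt(371)


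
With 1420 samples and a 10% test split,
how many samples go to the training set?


Test set = 1420 * 10% = 142. Training set = 1420 - 142 = 1278.

1278


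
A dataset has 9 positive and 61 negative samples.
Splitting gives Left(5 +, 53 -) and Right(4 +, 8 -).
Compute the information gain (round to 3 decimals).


H(parent) = 0.5535. H(left) = 0.4237, H(right) = 0.9183. Weighted = (58/70)*0.4237 + (12/70)*0.9183 = 0.5085. IG = 0.5535 - 0.5085 = 0.0450, which rounds to 0.045.

0.045


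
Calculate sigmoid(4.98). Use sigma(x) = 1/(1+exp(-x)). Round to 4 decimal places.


sigma(4.98) = 1/(1+e^(-4.98)) = 1/(1+0.006874) = 1/1.006874 = 0.9932.

0.9932


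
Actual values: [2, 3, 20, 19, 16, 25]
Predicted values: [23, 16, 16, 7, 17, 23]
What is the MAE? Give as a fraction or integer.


MAE = (1/6) * (|2-23|=21 + |3-16|=13 + |20-16|=4 + |19-7|=12 + |16-17|=1 + |25-23|=2). Sum = 53. MAE = 53/6.

53/6


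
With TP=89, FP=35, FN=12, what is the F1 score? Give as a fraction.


Precision = 89/124 = 89/124. Recall = 89/101 = 89/101. F1 = 2*P*R/(P+R) = 178/225.

178/225


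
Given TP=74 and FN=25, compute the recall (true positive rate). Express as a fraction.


Recall = TP / (TP + FN) = 74 / 99 = 74/99.

74/99


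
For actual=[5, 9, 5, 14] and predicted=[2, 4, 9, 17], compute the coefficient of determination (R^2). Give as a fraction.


Mean(y) = 33/4. SS_res = 59. SS_tot = 219/4. R^2 = 1 - 59/(219/4) = -17/219.

-17/219


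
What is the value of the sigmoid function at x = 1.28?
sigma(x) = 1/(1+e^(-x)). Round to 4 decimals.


sigma(1.28) = 1/(1+e^(-1.28)) = 1/(1+0.278037) = 1/1.278037 = 0.7824.

0.7824


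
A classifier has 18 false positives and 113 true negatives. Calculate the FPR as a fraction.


FPR = FP / (FP + TN) = 18 / 131 = 18/131.

18/131


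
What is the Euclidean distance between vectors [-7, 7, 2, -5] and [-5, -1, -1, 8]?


d = sqrt(sum of squared differences). (-7--5)^2=4, (7--1)^2=64, (2--1)^2=9, (-5-8)^2=169. Sum = 246.

sqrt(246)


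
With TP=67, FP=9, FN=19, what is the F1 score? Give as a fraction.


Precision = 67/76 = 67/76. Recall = 67/86 = 67/86. F1 = 2*P*R/(P+R) = 67/81.

67/81


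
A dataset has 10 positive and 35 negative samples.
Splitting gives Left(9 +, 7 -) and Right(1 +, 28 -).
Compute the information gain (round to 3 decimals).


H(parent) = 0.7642. H(left) = 0.9887, H(right) = 0.2164. Weighted = (16/45)*0.9887 + (29/45)*0.2164 = 0.4910. IG = 0.7642 - 0.4910 = 0.2732, which rounds to 0.273.

0.273


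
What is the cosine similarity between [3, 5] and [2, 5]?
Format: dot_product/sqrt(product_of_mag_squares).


dot = 31. |a|^2 = 34, |b|^2 = 29. cos = 31/sqrt(986).

31/sqrt(986)


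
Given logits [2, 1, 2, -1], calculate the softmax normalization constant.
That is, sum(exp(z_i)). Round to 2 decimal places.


Denom = e^2=7.3891 + e^1=2.7183 + e^2=7.3891 + e^-1=0.3679. Sum = 17.8644, which rounds to 17.86.

17.86


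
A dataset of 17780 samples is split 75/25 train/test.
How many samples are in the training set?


Test set = 17780 * 25% = 4445. Training set = 17780 - 4445 = 13335.

13335


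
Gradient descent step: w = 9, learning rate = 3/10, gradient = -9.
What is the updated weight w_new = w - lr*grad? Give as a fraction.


w_new = 9 - 3/10 * -9 = 9 - -27/10 = 117/10.

117/10


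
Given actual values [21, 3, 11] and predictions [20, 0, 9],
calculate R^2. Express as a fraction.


Mean(y) = 35/3. SS_res = 14. SS_tot = 488/3. R^2 = 1 - 14/(488/3) = 223/244.

223/244


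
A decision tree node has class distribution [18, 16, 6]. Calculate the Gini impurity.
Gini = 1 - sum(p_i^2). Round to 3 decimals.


Total = 40. Proportions: 18/40, 16/40, 6/40. sum(p_i^2) = 0.3850. Gini = 1 - 0.3850 = 0.6150, which rounds to 0.615.

0.615


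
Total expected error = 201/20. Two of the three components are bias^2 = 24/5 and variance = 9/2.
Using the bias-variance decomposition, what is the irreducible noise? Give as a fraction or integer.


Total error = bias^2 + variance + irreducible noise. So irreducible noise = 201/20 - 24/5 - 9/2 = 3/4.

3/4


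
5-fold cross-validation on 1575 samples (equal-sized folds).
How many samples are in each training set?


Each validation fold has 1575/5 = 315 samples. Training set = 1575 - 315 = 1260.

1260


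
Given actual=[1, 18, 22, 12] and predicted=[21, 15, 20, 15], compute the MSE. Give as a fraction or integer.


MSE = (1/4) * ((1-21)^2=400 + (18-15)^2=9 + (22-20)^2=4 + (12-15)^2=9). Sum = 422. MSE = 211/2.

211/2


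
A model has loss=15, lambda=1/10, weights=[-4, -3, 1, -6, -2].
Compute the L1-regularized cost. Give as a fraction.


L1 norm = sum(|w|) = 16. J = 15 + 1/10 * 16 = 83/5.

83/5


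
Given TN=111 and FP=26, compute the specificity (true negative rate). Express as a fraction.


Specificity = TN / (TN + FP) = 111 / 137 = 111/137.

111/137


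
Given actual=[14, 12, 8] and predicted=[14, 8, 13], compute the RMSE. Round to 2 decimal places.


MSE = 13.6667. RMSE = sqrt(13.6667) = 3.70.

3.70


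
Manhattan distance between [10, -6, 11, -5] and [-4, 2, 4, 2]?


d = sum of absolute differences: |10--4|=14 + |-6-2|=8 + |11-4|=7 + |-5-2|=7 = 36.

36


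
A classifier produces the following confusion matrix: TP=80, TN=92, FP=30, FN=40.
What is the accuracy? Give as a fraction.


Accuracy = (TP + TN) / (TP + TN + FP + FN) = (80 + 92) / 242 = 86/121.

86/121


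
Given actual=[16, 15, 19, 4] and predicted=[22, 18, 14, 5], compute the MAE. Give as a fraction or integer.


MAE = (1/4) * (|16-22|=6 + |15-18|=3 + |19-14|=5 + |4-5|=1). Sum = 15. MAE = 15/4.

15/4


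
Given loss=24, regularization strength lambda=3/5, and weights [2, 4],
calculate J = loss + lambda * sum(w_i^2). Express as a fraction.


L2 sq norm = sum(w^2) = 20. J = 24 + 3/5 * 20 = 36.

36


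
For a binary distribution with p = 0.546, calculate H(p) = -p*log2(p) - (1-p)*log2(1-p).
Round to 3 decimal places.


H = -0.546*log2(0.546) - 0.454*log2(0.454) = 0.994.

0.994


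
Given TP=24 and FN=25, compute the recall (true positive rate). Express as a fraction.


Recall = TP / (TP + FN) = 24 / 49 = 24/49.

24/49


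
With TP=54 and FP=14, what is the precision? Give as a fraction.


Precision = TP / (TP + FP) = 54 / 68 = 27/34.

27/34


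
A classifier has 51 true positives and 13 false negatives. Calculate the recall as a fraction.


Recall = TP / (TP + FN) = 51 / 64 = 51/64.

51/64


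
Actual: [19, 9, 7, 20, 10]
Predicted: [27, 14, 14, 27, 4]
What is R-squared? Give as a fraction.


Mean(y) = 13. SS_res = 223. SS_tot = 146. R^2 = 1 - 223/(146) = -77/146.

-77/146


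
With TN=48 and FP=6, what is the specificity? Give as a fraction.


Specificity = TN / (TN + FP) = 48 / 54 = 8/9.

8/9


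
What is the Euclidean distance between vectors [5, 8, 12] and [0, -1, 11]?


d = sqrt(sum of squared differences). (5-0)^2=25, (8--1)^2=81, (12-11)^2=1. Sum = 107.

sqrt(107)


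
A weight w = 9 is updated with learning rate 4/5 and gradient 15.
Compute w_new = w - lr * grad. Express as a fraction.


w_new = 9 - 4/5 * 15 = 9 - 12 = -3.

-3


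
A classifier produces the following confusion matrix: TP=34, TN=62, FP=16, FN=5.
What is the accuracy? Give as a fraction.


Accuracy = (TP + TN) / (TP + TN + FP + FN) = (34 + 62) / 117 = 32/39.

32/39


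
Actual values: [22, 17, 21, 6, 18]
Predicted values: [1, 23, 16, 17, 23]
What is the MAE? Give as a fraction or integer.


MAE = (1/5) * (|22-1|=21 + |17-23|=6 + |21-16|=5 + |6-17|=11 + |18-23|=5). Sum = 48. MAE = 48/5.

48/5


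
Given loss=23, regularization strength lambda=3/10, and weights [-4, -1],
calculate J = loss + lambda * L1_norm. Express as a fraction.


L1 norm = sum(|w|) = 5. J = 23 + 3/10 * 5 = 49/2.

49/2


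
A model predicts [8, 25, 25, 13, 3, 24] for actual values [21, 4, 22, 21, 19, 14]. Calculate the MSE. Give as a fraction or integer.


MSE = (1/6) * ((21-8)^2=169 + (4-25)^2=441 + (22-25)^2=9 + (21-13)^2=64 + (19-3)^2=256 + (14-24)^2=100). Sum = 1039. MSE = 1039/6.

1039/6


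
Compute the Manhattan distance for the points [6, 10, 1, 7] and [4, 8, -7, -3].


d = sum of absolute differences: |6-4|=2 + |10-8|=2 + |1--7|=8 + |7--3|=10 = 22.

22


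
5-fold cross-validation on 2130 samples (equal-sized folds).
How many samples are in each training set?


Each validation fold has 2130/5 = 426 samples. Training set = 2130 - 426 = 1704.

1704


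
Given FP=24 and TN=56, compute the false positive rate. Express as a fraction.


FPR = FP / (FP + TN) = 24 / 80 = 3/10.

3/10


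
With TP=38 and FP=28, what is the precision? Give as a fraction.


Precision = TP / (TP + FP) = 38 / 66 = 19/33.

19/33


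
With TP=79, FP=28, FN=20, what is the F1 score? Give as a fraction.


Precision = 79/107 = 79/107. Recall = 79/99 = 79/99. F1 = 2*P*R/(P+R) = 79/103.

79/103


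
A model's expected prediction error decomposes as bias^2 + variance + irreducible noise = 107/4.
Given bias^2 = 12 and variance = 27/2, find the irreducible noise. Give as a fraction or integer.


Total error = bias^2 + variance + irreducible noise. So irreducible noise = 107/4 - 12 - 27/2 = 5/4.

5/4


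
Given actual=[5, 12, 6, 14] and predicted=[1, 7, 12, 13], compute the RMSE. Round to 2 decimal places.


MSE = 19.5000. RMSE = sqrt(19.5000) = 4.42.

4.42


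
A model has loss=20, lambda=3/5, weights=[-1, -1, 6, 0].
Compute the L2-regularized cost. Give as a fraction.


L2 sq norm = sum(w^2) = 38. J = 20 + 3/5 * 38 = 214/5.

214/5


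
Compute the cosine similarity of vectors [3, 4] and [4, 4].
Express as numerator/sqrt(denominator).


dot = 28. |a|^2 = 25, |b|^2 = 32. cos = 28/sqrt(800).

28/sqrt(800)


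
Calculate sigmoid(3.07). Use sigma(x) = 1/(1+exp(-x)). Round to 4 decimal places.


sigma(3.07) = 1/(1+e^(-3.07)) = 1/(1+0.046421) = 1/1.046421 = 0.9556.

0.9556


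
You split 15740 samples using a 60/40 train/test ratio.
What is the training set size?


Test set = 15740 * 40% = 6296. Training set = 15740 - 6296 = 9444.

9444


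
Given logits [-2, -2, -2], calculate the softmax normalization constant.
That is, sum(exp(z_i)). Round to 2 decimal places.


Denom = e^-2=0.1353 + e^-2=0.1353 + e^-2=0.1353. Sum = 0.4059, which rounds to 0.41.

0.41


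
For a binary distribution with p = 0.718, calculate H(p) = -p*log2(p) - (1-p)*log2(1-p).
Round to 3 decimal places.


H = -0.718*log2(0.718) - 0.282*log2(0.282) = 0.858.

0.858


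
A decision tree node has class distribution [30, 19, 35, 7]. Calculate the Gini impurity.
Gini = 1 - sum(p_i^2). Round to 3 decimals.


Total = 91. Proportions: 30/91, 19/91, 35/91, 7/91. sum(p_i^2) = 0.3061. Gini = 1 - 0.3061 = 0.6939, which rounds to 0.694.

0.694


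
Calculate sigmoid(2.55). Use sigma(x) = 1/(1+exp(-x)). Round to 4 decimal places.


sigma(2.55) = 1/(1+e^(-2.55)) = 1/(1+0.078082) = 1/1.078082 = 0.9276.

0.9276


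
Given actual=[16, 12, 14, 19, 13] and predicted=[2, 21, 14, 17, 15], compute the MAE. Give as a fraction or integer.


MAE = (1/5) * (|16-2|=14 + |12-21|=9 + |14-14|=0 + |19-17|=2 + |13-15|=2). Sum = 27. MAE = 27/5.

27/5


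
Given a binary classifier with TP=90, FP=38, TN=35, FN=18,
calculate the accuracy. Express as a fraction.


Accuracy = (TP + TN) / (TP + TN + FP + FN) = (90 + 35) / 181 = 125/181.

125/181


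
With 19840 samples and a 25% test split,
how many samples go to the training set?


Test set = 19840 * 25% = 4960. Training set = 19840 - 4960 = 14880.

14880


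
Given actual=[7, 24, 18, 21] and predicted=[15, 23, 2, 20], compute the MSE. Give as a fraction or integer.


MSE = (1/4) * ((7-15)^2=64 + (24-23)^2=1 + (18-2)^2=256 + (21-20)^2=1). Sum = 322. MSE = 161/2.

161/2


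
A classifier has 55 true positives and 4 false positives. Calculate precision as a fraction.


Precision = TP / (TP + FP) = 55 / 59 = 55/59.

55/59


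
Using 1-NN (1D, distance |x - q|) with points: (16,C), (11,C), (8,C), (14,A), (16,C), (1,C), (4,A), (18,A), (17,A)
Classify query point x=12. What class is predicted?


Distances: |16-12|=4, |11-12|=1, |8-12|=4, |14-12|=2, |16-12|=4, |1-12|=11, |4-12|=8, |18-12|=6, |17-12|=5. 1 nearest: (11,C). Counts: {'C': 1}. Majority class: C.

C


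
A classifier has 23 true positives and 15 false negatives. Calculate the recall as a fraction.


Recall = TP / (TP + FN) = 23 / 38 = 23/38.

23/38


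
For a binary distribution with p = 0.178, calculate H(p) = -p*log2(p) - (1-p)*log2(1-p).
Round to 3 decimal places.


H = -0.178*log2(0.178) - 0.822*log2(0.822) = 0.676.

0.676


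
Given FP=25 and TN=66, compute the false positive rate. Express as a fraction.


FPR = FP / (FP + TN) = 25 / 91 = 25/91.

25/91


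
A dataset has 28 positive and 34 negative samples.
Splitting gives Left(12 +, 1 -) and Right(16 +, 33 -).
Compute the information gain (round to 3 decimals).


H(parent) = 0.9932. H(left) = 0.3912, H(right) = 0.9113. Weighted = (13/62)*0.3912 + (49/62)*0.9113 = 0.8022. IG = 0.9932 - 0.8022 = 0.1910, which rounds to 0.191.

0.191


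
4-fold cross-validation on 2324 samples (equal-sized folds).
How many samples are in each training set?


Each validation fold has 2324/4 = 581 samples. Training set = 2324 - 581 = 1743.

1743


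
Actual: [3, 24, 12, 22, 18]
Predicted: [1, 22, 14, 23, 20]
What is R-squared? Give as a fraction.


Mean(y) = 79/5. SS_res = 17. SS_tot = 1444/5. R^2 = 1 - 17/(1444/5) = 1359/1444.

1359/1444


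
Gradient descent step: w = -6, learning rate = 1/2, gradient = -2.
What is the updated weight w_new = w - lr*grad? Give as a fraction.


w_new = -6 - 1/2 * -2 = -6 - -1 = -5.

-5


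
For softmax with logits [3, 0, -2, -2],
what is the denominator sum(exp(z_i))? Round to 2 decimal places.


Denom = e^3=20.0855 + e^0=1.0000 + e^-2=0.1353 + e^-2=0.1353. Sum = 21.3561, which rounds to 21.36.

21.36


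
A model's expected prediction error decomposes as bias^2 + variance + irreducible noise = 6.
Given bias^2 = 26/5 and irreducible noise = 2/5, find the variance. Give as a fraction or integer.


Total error = bias^2 + variance + irreducible noise. So variance = 6 - 26/5 - 2/5 = 2/5.

2/5


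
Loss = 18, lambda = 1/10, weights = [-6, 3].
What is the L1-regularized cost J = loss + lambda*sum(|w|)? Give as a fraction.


L1 norm = sum(|w|) = 9. J = 18 + 1/10 * 9 = 189/10.

189/10


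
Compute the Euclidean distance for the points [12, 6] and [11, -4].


d = sqrt(sum of squared differences). (12-11)^2=1, (6--4)^2=100. Sum = 101.

sqrt(101)


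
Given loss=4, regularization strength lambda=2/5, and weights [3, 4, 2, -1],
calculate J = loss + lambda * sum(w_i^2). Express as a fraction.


L2 sq norm = sum(w^2) = 30. J = 4 + 2/5 * 30 = 16.

16


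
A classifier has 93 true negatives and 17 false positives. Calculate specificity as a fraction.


Specificity = TN / (TN + FP) = 93 / 110 = 93/110.

93/110


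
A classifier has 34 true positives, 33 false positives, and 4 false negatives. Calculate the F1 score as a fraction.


Precision = 34/67 = 34/67. Recall = 34/38 = 17/19. F1 = 2*P*R/(P+R) = 68/105.

68/105


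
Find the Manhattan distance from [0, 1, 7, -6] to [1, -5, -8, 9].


d = sum of absolute differences: |0-1|=1 + |1--5|=6 + |7--8|=15 + |-6-9|=15 = 37.

37


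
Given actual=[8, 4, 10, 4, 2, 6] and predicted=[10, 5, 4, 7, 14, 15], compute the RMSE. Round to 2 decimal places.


MSE = 45.8333. RMSE = sqrt(45.8333) = 6.77.

6.77


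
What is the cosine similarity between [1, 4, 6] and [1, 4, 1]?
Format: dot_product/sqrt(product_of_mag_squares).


dot = 23. |a|^2 = 53, |b|^2 = 18. cos = 23/sqrt(954).

23/sqrt(954)


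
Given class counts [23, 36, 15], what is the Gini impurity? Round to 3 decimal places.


Total = 74. Proportions: 23/74, 36/74, 15/74. sum(p_i^2) = 0.3744. Gini = 1 - 0.3744 = 0.6256, which rounds to 0.626.

0.626


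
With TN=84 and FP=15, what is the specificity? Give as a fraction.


Specificity = TN / (TN + FP) = 84 / 99 = 28/33.

28/33


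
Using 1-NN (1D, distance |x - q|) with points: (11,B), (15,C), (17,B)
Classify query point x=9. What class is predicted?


Distances: |11-9|=2, |15-9|=6, |17-9|=8. 1 nearest: (11,B). Counts: {'B': 1}. Majority class: B.

B


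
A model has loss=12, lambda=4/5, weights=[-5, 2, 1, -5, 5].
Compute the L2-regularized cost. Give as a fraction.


L2 sq norm = sum(w^2) = 80. J = 12 + 4/5 * 80 = 76.

76


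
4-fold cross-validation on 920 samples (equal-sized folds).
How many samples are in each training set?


Each validation fold has 920/4 = 230 samples. Training set = 920 - 230 = 690.

690


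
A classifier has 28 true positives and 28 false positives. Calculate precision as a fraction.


Precision = TP / (TP + FP) = 28 / 56 = 1/2.

1/2


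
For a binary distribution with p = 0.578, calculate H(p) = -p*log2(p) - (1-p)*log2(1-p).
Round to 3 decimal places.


H = -0.578*log2(0.578) - 0.422*log2(0.422) = 0.982.

0.982


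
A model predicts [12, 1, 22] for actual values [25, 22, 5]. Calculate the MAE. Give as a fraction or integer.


MAE = (1/3) * (|25-12|=13 + |22-1|=21 + |5-22|=17). Sum = 51. MAE = 17.

17


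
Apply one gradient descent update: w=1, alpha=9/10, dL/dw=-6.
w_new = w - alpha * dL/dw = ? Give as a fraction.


w_new = 1 - 9/10 * -6 = 1 - -27/5 = 32/5.

32/5


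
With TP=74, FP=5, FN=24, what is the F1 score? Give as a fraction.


Precision = 74/79 = 74/79. Recall = 74/98 = 37/49. F1 = 2*P*R/(P+R) = 148/177.

148/177


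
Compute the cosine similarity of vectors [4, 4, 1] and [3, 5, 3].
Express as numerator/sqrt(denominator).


dot = 35. |a|^2 = 33, |b|^2 = 43. cos = 35/sqrt(1419).

35/sqrt(1419)


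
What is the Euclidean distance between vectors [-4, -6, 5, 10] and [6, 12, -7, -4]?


d = sqrt(sum of squared differences). (-4-6)^2=100, (-6-12)^2=324, (5--7)^2=144, (10--4)^2=196. Sum = 764.

sqrt(764)


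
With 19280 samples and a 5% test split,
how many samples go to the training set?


Test set = 19280 * 5% = 964. Training set = 19280 - 964 = 18316.

18316


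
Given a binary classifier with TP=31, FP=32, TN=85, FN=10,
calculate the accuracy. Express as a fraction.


Accuracy = (TP + TN) / (TP + TN + FP + FN) = (31 + 85) / 158 = 58/79.

58/79


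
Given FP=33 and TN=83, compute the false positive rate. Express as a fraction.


FPR = FP / (FP + TN) = 33 / 116 = 33/116.

33/116


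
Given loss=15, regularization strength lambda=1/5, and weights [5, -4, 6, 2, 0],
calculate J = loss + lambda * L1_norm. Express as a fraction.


L1 norm = sum(|w|) = 17. J = 15 + 1/5 * 17 = 92/5.

92/5


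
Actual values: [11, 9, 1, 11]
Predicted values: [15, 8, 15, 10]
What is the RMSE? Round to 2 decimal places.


MSE = 53.5000. RMSE = sqrt(53.5000) = 7.31.

7.31


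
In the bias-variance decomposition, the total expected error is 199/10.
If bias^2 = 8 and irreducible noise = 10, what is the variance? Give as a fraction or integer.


Total error = bias^2 + variance + irreducible noise. So variance = 199/10 - 8 - 10 = 19/10.

19/10


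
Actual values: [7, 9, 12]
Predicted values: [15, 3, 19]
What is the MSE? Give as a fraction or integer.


MSE = (1/3) * ((7-15)^2=64 + (9-3)^2=36 + (12-19)^2=49). Sum = 149. MSE = 149/3.

149/3


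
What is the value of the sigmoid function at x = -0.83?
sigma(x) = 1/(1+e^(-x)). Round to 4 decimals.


sigma(-0.83) = 1/(1+e^(0.83)) = 1/(1+2.293319) = 1/3.293319 = 0.3036.

0.3036


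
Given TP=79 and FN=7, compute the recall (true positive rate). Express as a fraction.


Recall = TP / (TP + FN) = 79 / 86 = 79/86.

79/86


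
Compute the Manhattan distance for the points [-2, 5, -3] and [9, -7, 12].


d = sum of absolute differences: |-2-9|=11 + |5--7|=12 + |-3-12|=15 = 38.

38


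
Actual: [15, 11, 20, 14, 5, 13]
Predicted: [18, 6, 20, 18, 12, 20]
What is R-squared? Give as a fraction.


Mean(y) = 13. SS_res = 148. SS_tot = 122. R^2 = 1 - 148/(122) = -13/61.

-13/61


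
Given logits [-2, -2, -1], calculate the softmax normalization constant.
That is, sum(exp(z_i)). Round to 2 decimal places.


Denom = e^-2=0.1353 + e^-2=0.1353 + e^-1=0.3679. Sum = 0.6385, which rounds to 0.64.

0.64


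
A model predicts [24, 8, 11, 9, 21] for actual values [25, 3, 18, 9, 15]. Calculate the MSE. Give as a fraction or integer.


MSE = (1/5) * ((25-24)^2=1 + (3-8)^2=25 + (18-11)^2=49 + (9-9)^2=0 + (15-21)^2=36). Sum = 111. MSE = 111/5.

111/5


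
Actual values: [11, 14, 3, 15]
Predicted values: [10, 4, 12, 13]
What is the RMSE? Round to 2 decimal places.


MSE = 46.5000. RMSE = sqrt(46.5000) = 6.82.

6.82


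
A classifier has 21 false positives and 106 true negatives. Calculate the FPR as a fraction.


FPR = FP / (FP + TN) = 21 / 127 = 21/127.

21/127


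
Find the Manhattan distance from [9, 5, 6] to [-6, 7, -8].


d = sum of absolute differences: |9--6|=15 + |5-7|=2 + |6--8|=14 = 31.

31


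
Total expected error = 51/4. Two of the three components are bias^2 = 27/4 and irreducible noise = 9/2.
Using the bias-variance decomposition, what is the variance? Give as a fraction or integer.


Total error = bias^2 + variance + irreducible noise. So variance = 51/4 - 27/4 - 9/2 = 3/2.

3/2


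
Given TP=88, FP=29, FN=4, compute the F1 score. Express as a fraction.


Precision = 88/117 = 88/117. Recall = 88/92 = 22/23. F1 = 2*P*R/(P+R) = 16/19.

16/19


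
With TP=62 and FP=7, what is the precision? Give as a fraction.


Precision = TP / (TP + FP) = 62 / 69 = 62/69.

62/69


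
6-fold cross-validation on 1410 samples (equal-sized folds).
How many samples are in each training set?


Each validation fold has 1410/6 = 235 samples. Training set = 1410 - 235 = 1175.

1175


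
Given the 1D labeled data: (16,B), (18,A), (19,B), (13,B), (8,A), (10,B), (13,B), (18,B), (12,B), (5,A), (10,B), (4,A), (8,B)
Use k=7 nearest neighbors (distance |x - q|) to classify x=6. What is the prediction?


Distances: |16-6|=10, |18-6|=12, |19-6|=13, |13-6|=7, |8-6|=2, |10-6|=4, |13-6|=7, |18-6|=12, |12-6|=6, |5-6|=1, |10-6|=4, |4-6|=2, |8-6|=2. 7 nearest: (5,A), (8,A), (4,A), (8,B), (10,B), (10,B), (12,B). Counts: {'A': 3, 'B': 4}. Majority class: B.

B


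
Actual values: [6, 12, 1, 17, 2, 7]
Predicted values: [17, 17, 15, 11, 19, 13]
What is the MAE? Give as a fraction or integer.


MAE = (1/6) * (|6-17|=11 + |12-17|=5 + |1-15|=14 + |17-11|=6 + |2-19|=17 + |7-13|=6). Sum = 59. MAE = 59/6.

59/6


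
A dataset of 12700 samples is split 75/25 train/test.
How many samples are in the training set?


Test set = 12700 * 25% = 3175. Training set = 12700 - 3175 = 9525.

9525


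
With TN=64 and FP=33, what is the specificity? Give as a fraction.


Specificity = TN / (TN + FP) = 64 / 97 = 64/97.

64/97


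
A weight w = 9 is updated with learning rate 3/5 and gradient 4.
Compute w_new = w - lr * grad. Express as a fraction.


w_new = 9 - 3/5 * 4 = 9 - 12/5 = 33/5.

33/5


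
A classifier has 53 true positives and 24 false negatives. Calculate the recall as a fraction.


Recall = TP / (TP + FN) = 53 / 77 = 53/77.

53/77


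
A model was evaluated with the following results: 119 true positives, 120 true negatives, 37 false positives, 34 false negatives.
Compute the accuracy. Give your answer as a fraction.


Accuracy = (TP + TN) / (TP + TN + FP + FN) = (119 + 120) / 310 = 239/310.

239/310


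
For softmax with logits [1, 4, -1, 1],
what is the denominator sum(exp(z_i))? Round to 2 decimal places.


Denom = e^1=2.7183 + e^4=54.5982 + e^-1=0.3679 + e^1=2.7183. Sum = 60.4027, which rounds to 60.40.

60.40


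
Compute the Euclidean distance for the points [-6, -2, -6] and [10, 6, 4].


d = sqrt(sum of squared differences). (-6-10)^2=256, (-2-6)^2=64, (-6-4)^2=100. Sum = 420.

sqrt(420)


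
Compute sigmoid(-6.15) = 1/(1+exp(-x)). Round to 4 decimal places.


sigma(-6.15) = 1/(1+e^(6.15)) = 1/(1+468.717387) = 1/469.717387 = 0.0021.

0.0021


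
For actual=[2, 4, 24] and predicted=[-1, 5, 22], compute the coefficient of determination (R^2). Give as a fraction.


Mean(y) = 10. SS_res = 14. SS_tot = 296. R^2 = 1 - 14/(296) = 141/148.

141/148


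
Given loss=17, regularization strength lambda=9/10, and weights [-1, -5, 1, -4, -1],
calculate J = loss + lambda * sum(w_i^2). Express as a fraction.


L2 sq norm = sum(w^2) = 44. J = 17 + 9/10 * 44 = 283/5.

283/5


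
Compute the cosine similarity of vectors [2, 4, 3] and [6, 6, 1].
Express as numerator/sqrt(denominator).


dot = 39. |a|^2 = 29, |b|^2 = 73. cos = 39/sqrt(2117).

39/sqrt(2117)


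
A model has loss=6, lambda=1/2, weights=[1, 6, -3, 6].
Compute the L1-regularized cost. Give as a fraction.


L1 norm = sum(|w|) = 16. J = 6 + 1/2 * 16 = 14.

14


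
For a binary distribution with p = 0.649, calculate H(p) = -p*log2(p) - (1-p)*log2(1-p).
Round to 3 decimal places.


H = -0.649*log2(0.649) - 0.351*log2(0.351) = 0.935.

0.935


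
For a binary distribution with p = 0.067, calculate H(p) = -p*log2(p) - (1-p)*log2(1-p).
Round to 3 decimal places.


H = -0.067*log2(0.067) - 0.933*log2(0.933) = 0.355.

0.355


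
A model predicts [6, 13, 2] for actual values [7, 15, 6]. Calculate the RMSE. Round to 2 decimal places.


MSE = 7.0000. RMSE = sqrt(7.0000) = 2.65.

2.65


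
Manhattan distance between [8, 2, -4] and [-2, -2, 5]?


d = sum of absolute differences: |8--2|=10 + |2--2|=4 + |-4-5|=9 = 23.

23


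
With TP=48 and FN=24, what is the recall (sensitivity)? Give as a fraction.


Recall = TP / (TP + FN) = 48 / 72 = 2/3.

2/3


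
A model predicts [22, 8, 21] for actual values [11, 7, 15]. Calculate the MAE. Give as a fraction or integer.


MAE = (1/3) * (|11-22|=11 + |7-8|=1 + |15-21|=6). Sum = 18. MAE = 6.

6


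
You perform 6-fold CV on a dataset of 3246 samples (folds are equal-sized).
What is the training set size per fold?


Each validation fold has 3246/6 = 541 samples. Training set = 3246 - 541 = 2705.

2705


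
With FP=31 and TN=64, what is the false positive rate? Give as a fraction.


FPR = FP / (FP + TN) = 31 / 95 = 31/95.

31/95


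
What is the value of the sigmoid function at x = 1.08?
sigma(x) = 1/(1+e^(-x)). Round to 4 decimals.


sigma(1.08) = 1/(1+e^(-1.08)) = 1/(1+0.339596) = 1/1.339596 = 0.7465.

0.7465


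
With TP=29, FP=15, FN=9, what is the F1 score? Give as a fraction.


Precision = 29/44 = 29/44. Recall = 29/38 = 29/38. F1 = 2*P*R/(P+R) = 29/41.

29/41


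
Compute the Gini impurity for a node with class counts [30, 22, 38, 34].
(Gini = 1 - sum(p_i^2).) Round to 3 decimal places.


Total = 124. Proportions: 30/124, 22/124, 38/124, 34/124. sum(p_i^2) = 0.2591. Gini = 1 - 0.2591 = 0.7409, which rounds to 0.741.

0.741


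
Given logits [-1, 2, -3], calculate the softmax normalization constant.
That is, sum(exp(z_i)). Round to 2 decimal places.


Denom = e^-1=0.3679 + e^2=7.3891 + e^-3=0.0498. Sum = 7.8068, which rounds to 7.81.

7.81


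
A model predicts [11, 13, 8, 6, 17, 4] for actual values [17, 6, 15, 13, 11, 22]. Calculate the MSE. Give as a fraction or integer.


MSE = (1/6) * ((17-11)^2=36 + (6-13)^2=49 + (15-8)^2=49 + (13-6)^2=49 + (11-17)^2=36 + (22-4)^2=324). Sum = 543. MSE = 181/2.

181/2


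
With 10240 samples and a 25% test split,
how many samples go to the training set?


Test set = 10240 * 25% = 2560. Training set = 10240 - 2560 = 7680.

7680


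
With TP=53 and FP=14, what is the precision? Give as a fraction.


Precision = TP / (TP + FP) = 53 / 67 = 53/67.

53/67


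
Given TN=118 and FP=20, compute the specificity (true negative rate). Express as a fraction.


Specificity = TN / (TN + FP) = 118 / 138 = 59/69.

59/69


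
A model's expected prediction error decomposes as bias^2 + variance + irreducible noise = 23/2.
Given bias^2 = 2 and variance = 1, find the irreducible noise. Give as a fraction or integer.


Total error = bias^2 + variance + irreducible noise. So irreducible noise = 23/2 - 2 - 1 = 17/2.

17/2


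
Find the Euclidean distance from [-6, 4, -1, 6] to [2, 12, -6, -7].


d = sqrt(sum of squared differences). (-6-2)^2=64, (4-12)^2=64, (-1--6)^2=25, (6--7)^2=169. Sum = 322.

sqrt(322)


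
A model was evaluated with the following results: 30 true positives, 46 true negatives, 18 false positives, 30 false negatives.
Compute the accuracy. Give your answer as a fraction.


Accuracy = (TP + TN) / (TP + TN + FP + FN) = (30 + 46) / 124 = 19/31.

19/31


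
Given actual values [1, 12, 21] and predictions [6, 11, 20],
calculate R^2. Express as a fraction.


Mean(y) = 34/3. SS_res = 27. SS_tot = 602/3. R^2 = 1 - 27/(602/3) = 521/602.

521/602


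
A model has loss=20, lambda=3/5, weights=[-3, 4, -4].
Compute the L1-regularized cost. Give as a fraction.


L1 norm = sum(|w|) = 11. J = 20 + 3/5 * 11 = 133/5.

133/5


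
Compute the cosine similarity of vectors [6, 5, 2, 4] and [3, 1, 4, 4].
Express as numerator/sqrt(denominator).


dot = 47. |a|^2 = 81, |b|^2 = 42. cos = 47/sqrt(3402).

47/sqrt(3402)


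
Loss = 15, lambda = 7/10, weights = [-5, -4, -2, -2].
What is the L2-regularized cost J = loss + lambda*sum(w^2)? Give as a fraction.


L2 sq norm = sum(w^2) = 49. J = 15 + 7/10 * 49 = 493/10.

493/10


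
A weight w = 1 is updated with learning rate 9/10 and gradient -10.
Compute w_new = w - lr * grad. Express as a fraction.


w_new = 1 - 9/10 * -10 = 1 - -9 = 10.

10


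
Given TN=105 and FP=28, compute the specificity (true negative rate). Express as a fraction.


Specificity = TN / (TN + FP) = 105 / 133 = 15/19.

15/19


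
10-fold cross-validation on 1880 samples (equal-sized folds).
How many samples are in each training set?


Each validation fold has 1880/10 = 188 samples. Training set = 1880 - 188 = 1692.

1692


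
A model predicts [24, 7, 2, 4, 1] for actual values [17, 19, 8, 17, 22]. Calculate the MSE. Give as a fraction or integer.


MSE = (1/5) * ((17-24)^2=49 + (19-7)^2=144 + (8-2)^2=36 + (17-4)^2=169 + (22-1)^2=441). Sum = 839. MSE = 839/5.

839/5


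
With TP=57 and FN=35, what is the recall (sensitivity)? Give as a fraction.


Recall = TP / (TP + FN) = 57 / 92 = 57/92.

57/92


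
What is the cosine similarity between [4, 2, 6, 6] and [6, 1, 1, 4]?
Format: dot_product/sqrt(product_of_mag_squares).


dot = 56. |a|^2 = 92, |b|^2 = 54. cos = 56/sqrt(4968).

56/sqrt(4968)


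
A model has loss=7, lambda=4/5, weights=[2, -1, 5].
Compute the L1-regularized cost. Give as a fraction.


L1 norm = sum(|w|) = 8. J = 7 + 4/5 * 8 = 67/5.

67/5


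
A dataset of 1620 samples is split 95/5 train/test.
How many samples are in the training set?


Test set = 1620 * 5% = 81. Training set = 1620 - 81 = 1539.

1539


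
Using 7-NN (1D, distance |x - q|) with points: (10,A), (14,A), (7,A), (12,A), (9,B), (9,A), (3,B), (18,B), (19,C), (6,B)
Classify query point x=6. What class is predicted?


Distances: |10-6|=4, |14-6|=8, |7-6|=1, |12-6|=6, |9-6|=3, |9-6|=3, |3-6|=3, |18-6|=12, |19-6|=13, |6-6|=0. 7 nearest: (6,B), (7,A), (9,A), (9,B), (3,B), (10,A), (12,A). Counts: {'B': 3, 'A': 4}. Majority class: A.

A


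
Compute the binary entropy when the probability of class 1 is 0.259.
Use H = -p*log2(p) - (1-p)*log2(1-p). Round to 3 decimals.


H = -0.259*log2(0.259) - 0.741*log2(0.741) = 0.825.

0.825


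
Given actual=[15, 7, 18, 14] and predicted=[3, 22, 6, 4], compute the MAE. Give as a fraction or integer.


MAE = (1/4) * (|15-3|=12 + |7-22|=15 + |18-6|=12 + |14-4|=10). Sum = 49. MAE = 49/4.

49/4


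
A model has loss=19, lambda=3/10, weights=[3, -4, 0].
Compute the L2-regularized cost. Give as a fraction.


L2 sq norm = sum(w^2) = 25. J = 19 + 3/10 * 25 = 53/2.

53/2


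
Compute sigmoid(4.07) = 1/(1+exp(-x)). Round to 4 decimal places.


sigma(4.07) = 1/(1+e^(-4.07)) = 1/(1+0.017077) = 1/1.017077 = 0.9832.

0.9832


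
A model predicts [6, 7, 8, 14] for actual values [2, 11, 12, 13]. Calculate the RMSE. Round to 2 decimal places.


MSE = 12.2500. RMSE = sqrt(12.2500) = 3.50.

3.50


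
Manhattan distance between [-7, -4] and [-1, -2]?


d = sum of absolute differences: |-7--1|=6 + |-4--2|=2 = 8.

8


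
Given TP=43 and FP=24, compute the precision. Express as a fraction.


Precision = TP / (TP + FP) = 43 / 67 = 43/67.

43/67


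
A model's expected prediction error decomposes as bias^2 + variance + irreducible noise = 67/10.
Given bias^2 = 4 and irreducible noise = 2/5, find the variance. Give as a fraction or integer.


Total error = bias^2 + variance + irreducible noise. So variance = 67/10 - 4 - 2/5 = 23/10.

23/10


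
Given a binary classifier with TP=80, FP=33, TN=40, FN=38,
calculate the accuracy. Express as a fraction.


Accuracy = (TP + TN) / (TP + TN + FP + FN) = (80 + 40) / 191 = 120/191.

120/191


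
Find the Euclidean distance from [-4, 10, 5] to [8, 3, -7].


d = sqrt(sum of squared differences). (-4-8)^2=144, (10-3)^2=49, (5--7)^2=144. Sum = 337.

sqrt(337)


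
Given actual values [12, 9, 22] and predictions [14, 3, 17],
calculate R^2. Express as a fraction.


Mean(y) = 43/3. SS_res = 65. SS_tot = 278/3. R^2 = 1 - 65/(278/3) = 83/278.

83/278


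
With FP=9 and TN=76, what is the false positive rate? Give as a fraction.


FPR = FP / (FP + TN) = 9 / 85 = 9/85.

9/85


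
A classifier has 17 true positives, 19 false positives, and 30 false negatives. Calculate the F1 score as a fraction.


Precision = 17/36 = 17/36. Recall = 17/47 = 17/47. F1 = 2*P*R/(P+R) = 34/83.

34/83


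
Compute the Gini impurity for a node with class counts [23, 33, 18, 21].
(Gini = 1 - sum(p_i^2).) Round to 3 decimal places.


Total = 95. Proportions: 23/95, 33/95, 18/95, 21/95. sum(p_i^2) = 0.2640. Gini = 1 - 0.2640 = 0.7360, which rounds to 0.736.

0.736


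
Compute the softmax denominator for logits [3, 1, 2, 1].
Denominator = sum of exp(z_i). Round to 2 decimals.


Denom = e^3=20.0855 + e^1=2.7183 + e^2=7.3891 + e^1=2.7183. Sum = 32.9112, which rounds to 32.91.

32.91


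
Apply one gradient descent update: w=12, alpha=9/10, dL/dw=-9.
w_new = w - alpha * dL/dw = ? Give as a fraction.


w_new = 12 - 9/10 * -9 = 12 - -81/10 = 201/10.

201/10


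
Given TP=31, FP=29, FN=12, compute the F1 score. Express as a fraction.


Precision = 31/60 = 31/60. Recall = 31/43 = 31/43. F1 = 2*P*R/(P+R) = 62/103.

62/103


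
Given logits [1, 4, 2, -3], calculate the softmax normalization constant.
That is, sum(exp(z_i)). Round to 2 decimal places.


Denom = e^1=2.7183 + e^4=54.5982 + e^2=7.3891 + e^-3=0.0498. Sum = 64.7554, which rounds to 64.76.

64.76


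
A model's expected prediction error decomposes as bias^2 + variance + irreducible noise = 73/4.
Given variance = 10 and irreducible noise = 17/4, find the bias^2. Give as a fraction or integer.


Total error = bias^2 + variance + irreducible noise. So bias^2 = 73/4 - 10 - 17/4 = 4.

4


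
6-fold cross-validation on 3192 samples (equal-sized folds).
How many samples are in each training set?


Each validation fold has 3192/6 = 532 samples. Training set = 3192 - 532 = 2660.

2660


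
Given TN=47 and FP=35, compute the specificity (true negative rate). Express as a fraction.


Specificity = TN / (TN + FP) = 47 / 82 = 47/82.

47/82


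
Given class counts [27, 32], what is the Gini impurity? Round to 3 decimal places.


Total = 59. Proportions: 27/59, 32/59. sum(p_i^2) = 0.5036. Gini = 1 - 0.5036 = 0.4964, which rounds to 0.496.

0.496


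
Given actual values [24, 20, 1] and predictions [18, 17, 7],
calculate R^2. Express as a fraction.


Mean(y) = 15. SS_res = 81. SS_tot = 302. R^2 = 1 - 81/(302) = 221/302.

221/302


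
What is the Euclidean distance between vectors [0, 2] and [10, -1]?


d = sqrt(sum of squared differences). (0-10)^2=100, (2--1)^2=9. Sum = 109.

sqrt(109)


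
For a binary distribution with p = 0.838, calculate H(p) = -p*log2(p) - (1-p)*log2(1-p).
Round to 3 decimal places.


H = -0.838*log2(0.838) - 0.162*log2(0.162) = 0.639.

0.639


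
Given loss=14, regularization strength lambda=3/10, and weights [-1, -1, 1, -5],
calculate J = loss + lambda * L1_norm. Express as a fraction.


L1 norm = sum(|w|) = 8. J = 14 + 3/10 * 8 = 82/5.

82/5


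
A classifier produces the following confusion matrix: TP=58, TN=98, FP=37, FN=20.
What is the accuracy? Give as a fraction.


Accuracy = (TP + TN) / (TP + TN + FP + FN) = (58 + 98) / 213 = 52/71.

52/71


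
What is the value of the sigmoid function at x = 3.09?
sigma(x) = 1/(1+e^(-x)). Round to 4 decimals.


sigma(3.09) = 1/(1+e^(-3.09)) = 1/(1+0.045502) = 1/1.045502 = 0.9565.

0.9565


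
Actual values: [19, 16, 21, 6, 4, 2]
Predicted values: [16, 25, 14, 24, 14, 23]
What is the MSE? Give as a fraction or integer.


MSE = (1/6) * ((19-16)^2=9 + (16-25)^2=81 + (21-14)^2=49 + (6-24)^2=324 + (4-14)^2=100 + (2-23)^2=441). Sum = 1004. MSE = 502/3.

502/3
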